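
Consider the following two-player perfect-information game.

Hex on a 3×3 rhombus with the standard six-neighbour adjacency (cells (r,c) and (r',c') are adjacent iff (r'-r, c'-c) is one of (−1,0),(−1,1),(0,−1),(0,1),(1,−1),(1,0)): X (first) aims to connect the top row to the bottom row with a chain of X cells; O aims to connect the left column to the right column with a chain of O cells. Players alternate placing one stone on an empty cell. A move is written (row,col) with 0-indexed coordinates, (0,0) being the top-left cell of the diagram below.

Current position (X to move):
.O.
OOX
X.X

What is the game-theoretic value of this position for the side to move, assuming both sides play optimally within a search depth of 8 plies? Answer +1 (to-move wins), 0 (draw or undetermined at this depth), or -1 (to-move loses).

p1 X@[.O./OOX/X.X]: (0,0)[XO./OOX/X.X]-1 (0,2)[.OX/OOX/X.X]+1* (2,1)[.O./OOX/XXX]-1
p2 O@[.OX/OOX/X.X] terminal -1; root [.O./OOX/X.X] d8

value(.O./OOX/X.X, X) = +1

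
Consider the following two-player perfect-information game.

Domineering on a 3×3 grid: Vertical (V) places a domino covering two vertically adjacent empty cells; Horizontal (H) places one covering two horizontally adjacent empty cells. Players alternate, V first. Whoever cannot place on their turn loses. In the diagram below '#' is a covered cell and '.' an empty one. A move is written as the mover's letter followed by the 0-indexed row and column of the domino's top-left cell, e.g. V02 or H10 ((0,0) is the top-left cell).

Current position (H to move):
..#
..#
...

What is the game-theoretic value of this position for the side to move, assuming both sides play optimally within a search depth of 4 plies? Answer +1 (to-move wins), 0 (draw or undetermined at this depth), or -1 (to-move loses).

[..#/..#/...] H move#1: H00:-1/###/..#/..., H10:+1/..#/###/...*, H20:-1/..#/..#/##., H21:-1/..#/..#/.##
[..#/###/...] end (terminal -1, V#2); searched ..#/..#/... to 4

value(..#/..#/..., H) = +1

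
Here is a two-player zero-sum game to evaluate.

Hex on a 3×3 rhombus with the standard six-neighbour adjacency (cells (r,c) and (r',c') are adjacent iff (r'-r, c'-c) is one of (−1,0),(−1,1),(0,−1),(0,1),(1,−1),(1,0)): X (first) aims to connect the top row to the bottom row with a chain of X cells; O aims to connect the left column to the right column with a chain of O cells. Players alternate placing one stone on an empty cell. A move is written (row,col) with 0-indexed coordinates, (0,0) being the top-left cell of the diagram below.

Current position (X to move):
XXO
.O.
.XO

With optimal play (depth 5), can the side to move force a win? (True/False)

X winning at [XXO/.O./.XO]: False

ply 1, X at XXO/.O./.XO | (1,0)=-1→XXO/XO./.XO*; (1,2)=-1→XXO/.OX/.XO; (2,0)=-1→XXO/.O./XXO
ply 2, O at XXO/XO./.XO | (1,2)=-1→XXO/XOO/.XO; (2,0)=+1→XXO/XO./OXO*
ply 3: XXO/XO./OXO is terminal -1 (X); from XXO/.O./.XO depth 5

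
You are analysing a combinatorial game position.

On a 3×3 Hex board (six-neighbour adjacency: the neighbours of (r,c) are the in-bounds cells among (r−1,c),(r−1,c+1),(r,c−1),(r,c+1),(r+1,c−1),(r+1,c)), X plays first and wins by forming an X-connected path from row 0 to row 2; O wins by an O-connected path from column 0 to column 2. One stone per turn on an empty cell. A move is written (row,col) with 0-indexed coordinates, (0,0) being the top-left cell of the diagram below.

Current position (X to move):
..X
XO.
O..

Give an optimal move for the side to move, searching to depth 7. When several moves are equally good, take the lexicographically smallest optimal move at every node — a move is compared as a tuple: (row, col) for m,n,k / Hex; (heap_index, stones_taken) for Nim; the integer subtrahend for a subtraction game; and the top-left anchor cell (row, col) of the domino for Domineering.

p1 X@[..X/XO./O..]: (0,0)[X.X/XO./O..]-1 (0,1)[.XX/XO./O..]-1 (1,2)[..X/XOX/O..]+1* (2,1)[..X/XO./OX.]-1 (2,2)[..X/XO./O.X]-1
p2 O@[..X/XOX/O..]: (0,0)[O.X/XOX/O..]-1* (0,1)[.OX/XOX/O..]-1 (2,1)[..X/XOX/OO.]-1 (2,2)[..X/XOX/O.O]-1
p3 X@[O.X/XOX/O..]: (0,1)[OXX/XOX/O..]+1* (2,1)[O.X/XOX/OX.]+1 (2,2)[O.X/XOX/O.X]+1
p4 O@[OXX/XOX/O..]: (2,1)[OXX/XOX/OO.]-1* (2,2)[OXX/XOX/O.O]-1
p5 X@[OXX/XOX/OO.]: (2,2)[OXX/XOX/OOX]+1*
p6 O@[OXX/XOX/OOX] terminal -1; root [..X/XO./O..] d7

X's best at [..X/XO./O..]: (1,2)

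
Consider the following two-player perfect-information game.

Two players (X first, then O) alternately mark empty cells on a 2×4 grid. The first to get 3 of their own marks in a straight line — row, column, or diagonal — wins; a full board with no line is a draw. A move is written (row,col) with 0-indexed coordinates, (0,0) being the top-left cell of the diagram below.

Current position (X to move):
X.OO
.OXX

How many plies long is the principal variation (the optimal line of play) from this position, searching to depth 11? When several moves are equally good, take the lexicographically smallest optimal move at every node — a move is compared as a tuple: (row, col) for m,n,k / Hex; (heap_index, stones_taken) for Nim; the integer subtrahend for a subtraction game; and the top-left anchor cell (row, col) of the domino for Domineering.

p1 X@[X.OO/.OXX]: (0,1)[XXOO/.OXX]+0* (1,0)[X.OO/XOXX]-1
p2 O@[XXOO/.OXX]: (1,0)[XXOO/OOXX]+0*
p3 X@[XXOO/OOXX] terminal +0; root [X.OO/.OXX] d11

PV length from [X.OO/.OXX]: 2 plies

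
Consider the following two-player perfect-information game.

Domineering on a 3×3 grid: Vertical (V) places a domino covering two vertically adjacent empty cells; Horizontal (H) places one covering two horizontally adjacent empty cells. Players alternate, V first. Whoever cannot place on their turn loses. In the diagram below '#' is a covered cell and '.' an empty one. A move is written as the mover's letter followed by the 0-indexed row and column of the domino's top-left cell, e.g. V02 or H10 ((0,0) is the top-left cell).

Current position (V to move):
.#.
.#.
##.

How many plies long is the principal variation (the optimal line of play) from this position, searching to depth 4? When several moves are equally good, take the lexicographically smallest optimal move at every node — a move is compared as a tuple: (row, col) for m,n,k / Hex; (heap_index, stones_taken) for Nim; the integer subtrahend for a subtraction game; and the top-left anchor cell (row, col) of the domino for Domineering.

p1 V@[.#./.#./##.]: V00[##./##./##.]+1* V02[.##/.##/##.]+1 V12[.#./.##/###]+1
p2 H@[##./##./##.] terminal -1; root [.#./.#./##.] d4

PV length from [.#./.#./##.]: 1 ply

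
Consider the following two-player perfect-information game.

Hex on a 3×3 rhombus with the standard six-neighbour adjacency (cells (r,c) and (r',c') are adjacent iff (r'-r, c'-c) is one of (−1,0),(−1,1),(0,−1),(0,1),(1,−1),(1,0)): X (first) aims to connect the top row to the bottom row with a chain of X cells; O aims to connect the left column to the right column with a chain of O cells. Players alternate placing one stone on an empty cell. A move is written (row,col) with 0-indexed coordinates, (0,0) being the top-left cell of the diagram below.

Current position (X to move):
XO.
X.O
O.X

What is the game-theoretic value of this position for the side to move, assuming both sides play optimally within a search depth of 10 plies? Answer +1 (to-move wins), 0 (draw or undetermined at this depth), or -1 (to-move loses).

value(XO./X.O/O.X, X) = -1

ply 1, X at XO./X.O/O.X | (0,2)=-1→XOX/X.O/O.X*; (1,1)=-1→XO./XXO/O.X; (2,1)=-1→XO./X.O/OXX
ply 2, O at XOX/X.O/O.X | (1,1)=+1→XOX/XOO/O.X*; (2,1)=+1→XOX/X.O/OOX
ply 3: XOX/XOO/O.X is terminal -1 (X); from XO./X.O/O.X depth 10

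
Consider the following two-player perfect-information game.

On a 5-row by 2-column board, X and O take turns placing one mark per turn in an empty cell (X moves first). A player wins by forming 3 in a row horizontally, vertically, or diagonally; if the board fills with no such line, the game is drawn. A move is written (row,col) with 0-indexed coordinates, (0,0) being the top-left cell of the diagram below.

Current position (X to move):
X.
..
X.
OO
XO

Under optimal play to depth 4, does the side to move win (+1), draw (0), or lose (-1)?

[X./../X./OO/XO] X move#1: (0,1):-1/XX/../X./OO/XO, (1,0):+1/X./X./X./OO/XO*, (1,1):-1/X./.X/X./OO/XO, (2,1):+0/X./../XX/OO/XO
[X./X./X./OO/XO] end (terminal -1, O#2); searched X./../X./OO/XO to 4

value(X./../X./OO/XO, X) = +1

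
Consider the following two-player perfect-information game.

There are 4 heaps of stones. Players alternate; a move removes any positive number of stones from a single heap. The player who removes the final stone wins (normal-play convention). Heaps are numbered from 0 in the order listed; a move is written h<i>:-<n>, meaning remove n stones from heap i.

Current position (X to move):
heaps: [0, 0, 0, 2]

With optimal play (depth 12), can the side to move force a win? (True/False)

X winning at [(0,0,0,2)]: True

[(0,0,0,2)] X move#1: h3:-1:-1/(0,0,0,1), h3:-2:+1/(0,0,0,0)*
[(0,0,0,0)] end (terminal -1, O#2); searched (0,0,0,2) to 12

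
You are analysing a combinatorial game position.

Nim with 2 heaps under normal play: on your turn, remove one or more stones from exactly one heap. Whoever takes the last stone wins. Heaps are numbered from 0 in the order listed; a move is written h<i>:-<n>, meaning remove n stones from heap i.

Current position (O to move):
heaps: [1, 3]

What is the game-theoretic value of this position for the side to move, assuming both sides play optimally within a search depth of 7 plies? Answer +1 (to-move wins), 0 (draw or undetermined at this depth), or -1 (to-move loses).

[(1,3)] O move#1: h0:-1:-1/(0,3), h1:-1:-1/(1,2), h1:-2:+1/(1,1)*, h1:-3:-1/(1,0)
[(1,1)] X move#2: h0:-1:-1/(0,1)*, h1:-1:-1/(1,0)
[(0,1)] O move#3: h1:-1:+1/(0,0)*
[(0,0)] end (terminal -1, X#4); searched (1,3) to 7

value((1,3), O) = +1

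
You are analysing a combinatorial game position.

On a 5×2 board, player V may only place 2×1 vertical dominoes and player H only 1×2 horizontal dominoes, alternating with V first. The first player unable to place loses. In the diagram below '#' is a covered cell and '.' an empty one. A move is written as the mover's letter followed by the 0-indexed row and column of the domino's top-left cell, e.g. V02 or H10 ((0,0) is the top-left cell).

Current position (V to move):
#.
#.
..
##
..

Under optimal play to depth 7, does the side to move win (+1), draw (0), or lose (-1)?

ply 1, V at #./#./../##/.. | V01=-1→##/##/../##/..*; V11=-1→#./##/.#/##/..
ply 2, H at ##/##/../##/.. | H20=+1→##/##/##/##/..*; H40=+1→##/##/../##/##
ply 3: ##/##/##/##/.. is terminal -1 (V); from #./#./../##/.. depth 7

value(#./#./../##/.., V) = -1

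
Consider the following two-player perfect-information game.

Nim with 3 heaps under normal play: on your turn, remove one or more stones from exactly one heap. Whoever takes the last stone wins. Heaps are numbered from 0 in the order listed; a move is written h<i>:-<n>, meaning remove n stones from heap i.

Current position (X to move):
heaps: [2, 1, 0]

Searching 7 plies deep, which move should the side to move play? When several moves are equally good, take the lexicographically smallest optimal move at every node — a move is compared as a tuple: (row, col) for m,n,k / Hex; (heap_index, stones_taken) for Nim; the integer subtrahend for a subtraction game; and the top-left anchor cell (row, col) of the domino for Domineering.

[(2,1,0)] X move#1: h0:-1:+1/(1,1,0)*, h0:-2:-1/(0,1,0), h1:-1:-1/(2,0,0)
[(1,1,0)] O move#2: h0:-1:-1/(0,1,0)*, h1:-1:-1/(1,0,0)
[(0,1,0)] X move#3: h1:-1:+1/(0,0,0)*
[(0,0,0)] end (terminal -1, O#4); searched (2,1,0) to 7

X's best at [(2,1,0)]: h0:-1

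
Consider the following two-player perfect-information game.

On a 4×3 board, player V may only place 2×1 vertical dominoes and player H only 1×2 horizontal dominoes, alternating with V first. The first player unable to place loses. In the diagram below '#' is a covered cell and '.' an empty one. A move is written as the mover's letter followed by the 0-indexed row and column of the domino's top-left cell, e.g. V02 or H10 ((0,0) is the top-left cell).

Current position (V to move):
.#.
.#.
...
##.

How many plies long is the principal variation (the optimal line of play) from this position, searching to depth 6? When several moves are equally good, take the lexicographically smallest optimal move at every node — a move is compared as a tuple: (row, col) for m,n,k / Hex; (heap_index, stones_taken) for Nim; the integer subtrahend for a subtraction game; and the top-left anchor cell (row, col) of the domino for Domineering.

p1 V@[.#./.#./.../##.]: V00[##./##./.../##.]+1* V02[.##/.##/.../##.]+1 V10[.#./##./#../##.]+1 V12[.#./.##/..#/##.]+1 V22[.#./.#./..#/###]+1
p2 H@[##./##./.../##.]: H20[##./##./##./##.]-1* H21[##./##./.##/##.]-1
p3 V@[##./##./##./##.]: V02[###/###/##./##.]+1* V12[##./###/###/##.]+1 V22[##./##./###/###]+1
p4 H@[###/###/##./##.] terminal -1; root [.#./.#./.../##.] d6

PV length from [.#./.#./.../##.]: 3 plies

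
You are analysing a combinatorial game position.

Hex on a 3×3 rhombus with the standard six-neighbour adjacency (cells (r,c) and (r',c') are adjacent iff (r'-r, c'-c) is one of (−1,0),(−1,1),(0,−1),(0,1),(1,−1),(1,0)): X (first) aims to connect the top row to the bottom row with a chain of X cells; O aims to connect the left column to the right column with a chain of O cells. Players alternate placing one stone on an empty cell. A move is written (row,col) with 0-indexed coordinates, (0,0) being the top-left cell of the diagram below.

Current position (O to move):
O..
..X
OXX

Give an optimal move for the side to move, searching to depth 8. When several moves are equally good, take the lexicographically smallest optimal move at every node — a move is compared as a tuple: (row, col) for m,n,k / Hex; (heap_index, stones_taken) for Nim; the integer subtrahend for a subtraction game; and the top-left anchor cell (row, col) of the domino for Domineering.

O's best at [O../..X/OXX]: (0,2)

[O../..X/OXX] O move#1: (0,1):-1/OO./..X/OXX, (0,2):+1/O.O/..X/OXX*, (1,0):-1/O../O.X/OXX, (1,1):-1/O../.OX/OXX
[O.O/..X/OXX] X move#2: (0,1):-1/OXO/..X/OXX*, (1,0):-1/O.O/X.X/OXX, (1,1):-1/O.O/.XX/OXX
[OXO/..X/OXX] O move#3: (1,0):-1/OXO/O.X/OXX, (1,1):+1/OXO/.OX/OXX*
[OXO/.OX/OXX] end (terminal -1, X#4); searched O../..X/OXX to 8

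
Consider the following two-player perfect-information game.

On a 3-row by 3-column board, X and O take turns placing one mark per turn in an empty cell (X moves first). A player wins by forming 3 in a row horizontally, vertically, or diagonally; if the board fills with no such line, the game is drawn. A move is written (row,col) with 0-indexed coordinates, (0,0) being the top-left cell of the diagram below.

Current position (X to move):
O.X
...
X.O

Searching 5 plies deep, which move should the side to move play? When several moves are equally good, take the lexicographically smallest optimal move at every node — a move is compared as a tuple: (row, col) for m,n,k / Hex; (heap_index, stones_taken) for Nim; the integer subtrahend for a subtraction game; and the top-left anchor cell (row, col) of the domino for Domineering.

p1 X@[O.X/.../X.O]: (0,1)[OXX/.../X.O]-1 (1,0)[O.X/X../X.O]-1 (1,1)[O.X/.X./X.O]+1* (1,2)[O.X/..X/X.O]-1 (2,1)[O.X/.../XXO]-1
p2 O@[O.X/.X./X.O] terminal -1; root [O.X/.../X.O] d5

X's best at [O.X/.../X.O]: (1,1)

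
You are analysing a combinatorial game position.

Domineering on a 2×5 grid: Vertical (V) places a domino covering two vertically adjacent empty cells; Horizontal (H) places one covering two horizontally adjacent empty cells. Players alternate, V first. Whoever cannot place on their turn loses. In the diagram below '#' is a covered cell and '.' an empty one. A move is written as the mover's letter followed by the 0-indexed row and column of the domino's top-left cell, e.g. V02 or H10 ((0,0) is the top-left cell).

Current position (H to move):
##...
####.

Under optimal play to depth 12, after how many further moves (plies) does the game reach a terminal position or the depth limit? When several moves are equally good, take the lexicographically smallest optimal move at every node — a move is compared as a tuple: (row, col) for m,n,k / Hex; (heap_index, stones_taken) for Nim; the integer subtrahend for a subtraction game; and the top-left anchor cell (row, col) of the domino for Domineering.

ply 1, H at ##.../####. | H02=-1→####./####.; H03=+1→##.##/####.*
ply 2: ##.##/####. is terminal -1 (V); from ##.../####. depth 12

PV length from [##.../####.]: 1 ply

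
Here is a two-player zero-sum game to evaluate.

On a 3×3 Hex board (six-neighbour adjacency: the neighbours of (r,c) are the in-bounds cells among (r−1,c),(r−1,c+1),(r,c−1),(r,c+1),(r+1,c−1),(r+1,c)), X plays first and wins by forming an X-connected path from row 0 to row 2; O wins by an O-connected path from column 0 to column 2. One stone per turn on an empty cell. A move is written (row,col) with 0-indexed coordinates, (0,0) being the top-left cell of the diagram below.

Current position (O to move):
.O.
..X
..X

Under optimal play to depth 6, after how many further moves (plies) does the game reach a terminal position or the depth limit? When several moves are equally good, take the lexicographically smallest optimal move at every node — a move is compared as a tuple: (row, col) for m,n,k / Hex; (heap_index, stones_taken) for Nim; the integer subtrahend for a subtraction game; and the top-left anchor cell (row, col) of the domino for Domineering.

ply 1, O at .O./..X/..X | (0,0)=-1→OO./..X/..X; (0,2)=+1→.OO/..X/..X*; (1,0)=-1→.O./O.X/..X; (1,1)=-1→.O./.OX/..X; (2,0)=-1→.O./..X/O.X; (2,1)=-1→.O./..X/.OX
ply 2, X at .OO/..X/..X | (0,0)=-1→XOO/..X/..X*; (1,0)=-1→.OO/X.X/..X; (1,1)=-1→.OO/.XX/..X; (2,0)=-1→.OO/..X/X.X; (2,1)=-1→.OO/..X/.XX
ply 3, O at XOO/..X/..X | (1,0)=+1→XOO/O.X/..X*; (1,1)=+1→XOO/.OX/..X; (2,0)=+1→XOO/..X/O.X; (2,1)=-1→XOO/..X/.OX
ply 4: XOO/O.X/..X is terminal -1 (X); from .O./..X/..X depth 6

PV length from [.O./..X/..X]: 3 plies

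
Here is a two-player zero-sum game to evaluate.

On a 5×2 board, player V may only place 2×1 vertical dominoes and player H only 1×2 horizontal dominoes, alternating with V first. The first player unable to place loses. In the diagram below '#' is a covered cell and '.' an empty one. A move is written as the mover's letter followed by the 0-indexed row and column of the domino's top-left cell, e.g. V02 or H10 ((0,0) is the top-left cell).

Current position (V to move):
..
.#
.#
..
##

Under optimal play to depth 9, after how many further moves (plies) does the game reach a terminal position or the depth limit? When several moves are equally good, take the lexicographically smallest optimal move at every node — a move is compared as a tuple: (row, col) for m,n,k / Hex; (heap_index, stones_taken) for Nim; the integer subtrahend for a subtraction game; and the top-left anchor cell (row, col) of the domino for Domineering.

PV length from [../.#/.#/../##]: 2 plies

[../.#/.#/../##] V move#1: V00:-1/#./##/.#/../##*, V10:-1/../##/##/../##, V20:-1/../.#/##/#./##
[#./##/.#/../##] H move#2: H30:+1/#./##/.#/##/##*
[#./##/.#/##/##] end (terminal -1, V#3); searched ../.#/.#/../## to 9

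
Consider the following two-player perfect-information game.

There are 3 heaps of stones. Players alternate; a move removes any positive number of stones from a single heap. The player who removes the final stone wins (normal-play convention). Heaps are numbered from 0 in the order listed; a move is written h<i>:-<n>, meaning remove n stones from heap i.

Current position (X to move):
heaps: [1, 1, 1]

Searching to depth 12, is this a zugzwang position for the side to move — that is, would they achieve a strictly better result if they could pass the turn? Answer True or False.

zugzwang((1,1,1), X) = False

[(1,1,1)] X move#1: h0:-1:+1/(0,1,1)*, h1:-1:+1/(1,0,1), h2:-1:+1/(1,1,0)
[(0,1,1)] O move#2: h1:-1:-1/(0,0,1)*, h2:-1:-1/(0,1,0)
[(0,0,1)] X move#3: h2:-1:+1/(0,0,0)*
[(0,0,0)] end (terminal -1, O#4); searched (1,1,1) to 12
pass branch (O moves first from the same position):
  | [(1,1,1)] O move#1: h0:-1:+1/(0,1,1)*, h1:-1:+1/(1,0,1), h2:-1:+1/(1,1,0)
  | [(0,1,1)] X move#2: h1:-1:-1/(0,0,1)*, h2:-1:-1/(0,1,0)
  | [(0,0,1)] O move#3: h2:-1:+1/(0,0,0)*
  | [(0,0,0)] end (terminal -1, X#4); searched (1,1,1) to 12
X moving scores +1; X passing scores -1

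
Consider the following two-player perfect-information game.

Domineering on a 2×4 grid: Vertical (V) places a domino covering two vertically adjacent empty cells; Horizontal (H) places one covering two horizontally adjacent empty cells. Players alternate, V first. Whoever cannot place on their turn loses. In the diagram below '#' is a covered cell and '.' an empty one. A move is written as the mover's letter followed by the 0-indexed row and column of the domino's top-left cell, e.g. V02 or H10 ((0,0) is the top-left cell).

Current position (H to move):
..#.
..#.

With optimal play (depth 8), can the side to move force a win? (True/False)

[..#./..#.] H move#1: H00:+1/###./..#.*, H10:+1/..#./###.
[###./..#.] V move#2: V03:-1/####/..##*
[####/..##] H move#3: H10:+1/####/####*
[####/####] end (terminal -1, V#4); searched ..#./..#. to 8

H winning at [..#./..#.]: True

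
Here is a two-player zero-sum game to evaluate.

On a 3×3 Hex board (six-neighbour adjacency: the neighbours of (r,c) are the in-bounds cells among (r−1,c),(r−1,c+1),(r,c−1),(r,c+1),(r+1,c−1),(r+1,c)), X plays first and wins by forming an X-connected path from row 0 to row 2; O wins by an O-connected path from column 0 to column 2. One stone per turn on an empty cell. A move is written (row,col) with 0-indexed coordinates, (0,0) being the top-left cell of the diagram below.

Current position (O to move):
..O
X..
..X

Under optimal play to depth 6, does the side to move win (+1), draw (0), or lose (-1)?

value(..O/X../..X, O) = -1

ply 1, O at ..O/X../..X | (0,0)=-1→O.O/X../..X*; (0,1)=-1→.OO/X../..X; (1,1)=-1→..O/XO./..X; (1,2)=-1→..O/X.O/..X; (2,0)=-1→..O/X../O.X; (2,1)=-1→..O/X../.OX
ply 2, X at O.O/X../..X | (0,1)=+1→OXO/X../..X*; (1,1)=-1→O.O/XX./..X; (1,2)=-1→O.O/X.X/..X; (2,0)=-1→O.O/X../X.X; (2,1)=-1→O.O/X../.XX
ply 3, O at OXO/X../..X | (1,1)=-1→OXO/XO./..X*; (1,2)=-1→OXO/X.O/..X; (2,0)=-1→OXO/X../O.X; (2,1)=-1→OXO/X../.OX
ply 4, X at OXO/XO./..X | (1,2)=-1→OXO/XOX/..X; (2,0)=+1→OXO/XO./X.X*; (2,1)=-1→OXO/XO./.XX
ply 5: OXO/XO./X.X is terminal -1 (O); from ..O/X../..X depth 6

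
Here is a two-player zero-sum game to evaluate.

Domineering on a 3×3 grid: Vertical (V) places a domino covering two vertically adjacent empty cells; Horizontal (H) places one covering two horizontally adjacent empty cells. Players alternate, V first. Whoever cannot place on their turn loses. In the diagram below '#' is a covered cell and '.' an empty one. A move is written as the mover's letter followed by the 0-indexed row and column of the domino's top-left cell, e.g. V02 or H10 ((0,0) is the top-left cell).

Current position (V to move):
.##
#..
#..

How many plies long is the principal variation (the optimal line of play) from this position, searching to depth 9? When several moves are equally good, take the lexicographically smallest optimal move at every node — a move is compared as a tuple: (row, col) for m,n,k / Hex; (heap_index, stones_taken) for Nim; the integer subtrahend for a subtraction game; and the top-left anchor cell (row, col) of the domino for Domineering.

PV length from [.##/#../#..]: 1 ply

ply 1, V at .##/#../#.. | V11=+1→.##/##./##.*; V12=+1→.##/#.#/#.#
ply 2: .##/##./##. is terminal -1 (H); from .##/#../#.. depth 9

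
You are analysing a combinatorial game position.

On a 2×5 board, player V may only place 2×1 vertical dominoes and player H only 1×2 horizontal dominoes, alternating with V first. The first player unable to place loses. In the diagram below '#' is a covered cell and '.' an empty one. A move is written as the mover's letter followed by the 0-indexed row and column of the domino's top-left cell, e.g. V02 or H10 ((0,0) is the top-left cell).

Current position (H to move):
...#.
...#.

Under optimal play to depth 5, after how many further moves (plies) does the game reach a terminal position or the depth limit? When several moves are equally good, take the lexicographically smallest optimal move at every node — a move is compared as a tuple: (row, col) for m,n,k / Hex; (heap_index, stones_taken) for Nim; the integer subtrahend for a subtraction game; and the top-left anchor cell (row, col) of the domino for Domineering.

PV length from [...#./...#.]: 4 plies

p1 H@[...#./...#.]: H00[##.#./...#.]-1* H01[.###./...#.]-1 H10[...#./##.#.]-1 H11[...#./.###.]-1
p2 V@[##.#./...#.]: V02[####./..##.]+1* V04[##.##/...##]-1
p3 H@[####./..##.]: H10[####./####.]-1*
p4 V@[####./####.]: V04[#####/#####]+1*
p5 H@[#####/#####] terminal -1; root [...#./...#.] d5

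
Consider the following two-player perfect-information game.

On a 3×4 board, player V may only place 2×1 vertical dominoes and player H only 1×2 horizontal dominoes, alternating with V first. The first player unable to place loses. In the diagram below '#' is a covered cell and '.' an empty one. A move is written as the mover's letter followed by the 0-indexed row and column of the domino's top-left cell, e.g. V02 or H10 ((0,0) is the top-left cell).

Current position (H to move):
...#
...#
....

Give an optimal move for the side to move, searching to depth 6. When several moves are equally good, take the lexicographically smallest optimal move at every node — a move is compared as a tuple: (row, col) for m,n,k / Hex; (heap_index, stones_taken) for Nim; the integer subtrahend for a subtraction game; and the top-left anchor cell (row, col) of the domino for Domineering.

H's best at [...#/...#/....]: H10

p1 H@[...#/...#/....]: H00[##.#/...#/....]-1 H01[.###/...#/....]-1 H10[...#/##.#/....]+1* H11[...#/.###/....]+1 H20[...#/...#/##..]-1 H21[...#/...#/.##.]-1 H22[...#/...#/..##]-1
p2 V@[...#/##.#/....]: V02[..##/####/....]-1* V12[...#/####/..#.]-1
p3 H@[..##/####/....]: H00[####/####/....]+1* H20[..##/####/##..]+1 H21[..##/####/.##.]+1 H22[..##/####/..##]+1
p4 V@[####/####/....] terminal -1; root [...#/...#/....] d6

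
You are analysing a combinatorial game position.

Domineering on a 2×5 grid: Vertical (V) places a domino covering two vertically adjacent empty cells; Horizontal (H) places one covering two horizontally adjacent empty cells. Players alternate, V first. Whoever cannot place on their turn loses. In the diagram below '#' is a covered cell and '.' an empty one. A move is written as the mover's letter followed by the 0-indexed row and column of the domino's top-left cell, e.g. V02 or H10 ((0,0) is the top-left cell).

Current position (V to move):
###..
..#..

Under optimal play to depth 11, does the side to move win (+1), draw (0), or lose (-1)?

[###../..#..] V move#1: V03:+1/####./..##.*, V04:+1/###.#/..#.#
[####./..##.] H move#2: H10:-1/####./####.*
[####./####.] V move#3: V04:+1/#####/#####*
[#####/#####] end (terminal -1, H#4); searched ###../..#.. to 11

value(###../..#.., V) = +1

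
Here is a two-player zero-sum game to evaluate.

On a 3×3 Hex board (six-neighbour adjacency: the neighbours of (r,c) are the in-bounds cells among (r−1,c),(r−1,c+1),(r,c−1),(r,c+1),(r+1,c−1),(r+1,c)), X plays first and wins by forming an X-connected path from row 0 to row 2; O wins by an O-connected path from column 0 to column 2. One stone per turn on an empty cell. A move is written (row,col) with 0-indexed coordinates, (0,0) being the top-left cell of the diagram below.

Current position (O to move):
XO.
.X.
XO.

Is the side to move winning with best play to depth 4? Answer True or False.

p1 O@[XO./.X./XO.]: (0,2)[XOO/.X./XO.]-1* (1,0)[XO./OX./XO.]-1 (1,2)[XO./.XO/XO.]-1 (2,2)[XO./.X./XOO]-1
p2 X@[XOO/.X./XO.]: (1,0)[XOO/XX./XO.]+1* (1,2)[XOO/.XX/XO.]-1 (2,2)[XOO/.X./XOX]-1
p3 O@[XOO/XX./XO.] terminal -1; root [XO./.X./XO.] d4

O winning at [XO./.X./XO.]: False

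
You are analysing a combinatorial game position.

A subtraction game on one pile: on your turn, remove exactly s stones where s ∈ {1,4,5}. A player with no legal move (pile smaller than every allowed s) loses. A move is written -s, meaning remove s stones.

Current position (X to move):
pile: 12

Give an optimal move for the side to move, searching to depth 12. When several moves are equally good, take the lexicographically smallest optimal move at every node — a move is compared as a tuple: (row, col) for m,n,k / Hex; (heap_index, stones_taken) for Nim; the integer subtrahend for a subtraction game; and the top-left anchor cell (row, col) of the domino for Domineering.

X's best at [12]: -4

p1 X@[12]: -1[11]-1 -4[8]+1* -5[7]-1
p2 O@[8]: -1[7]-1* -4[4]-1 -5[3]-1
p3 X@[7]: -1[6]-1 -4[3]-1 -5[2]+1*
p4 O@[2]: -1[1]-1*
p5 X@[1]: -1[0]+1*
p6 O@[0] terminal -1; root [12] d12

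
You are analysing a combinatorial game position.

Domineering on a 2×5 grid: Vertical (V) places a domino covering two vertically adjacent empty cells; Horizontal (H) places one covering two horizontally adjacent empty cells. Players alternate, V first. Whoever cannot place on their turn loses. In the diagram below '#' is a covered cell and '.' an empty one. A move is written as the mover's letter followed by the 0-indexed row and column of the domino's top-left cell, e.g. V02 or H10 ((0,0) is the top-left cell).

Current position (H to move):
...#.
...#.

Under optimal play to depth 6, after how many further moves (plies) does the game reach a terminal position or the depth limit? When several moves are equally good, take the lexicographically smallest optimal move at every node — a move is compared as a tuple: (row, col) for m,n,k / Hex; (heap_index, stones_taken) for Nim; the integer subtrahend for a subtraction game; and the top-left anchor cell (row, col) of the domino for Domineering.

p1 H@[...#./...#.]: H00[##.#./...#.]-1* H01[.###./...#.]-1 H10[...#./##.#.]-1 H11[...#./.###.]-1
p2 V@[##.#./...#.]: V02[####./..##.]+1* V04[##.##/...##]-1
p3 H@[####./..##.]: H10[####./####.]-1*
p4 V@[####./####.]: V04[#####/#####]+1*
p5 H@[#####/#####] terminal -1; root [...#./...#.] d6

PV length from [...#./...#.]: 4 plies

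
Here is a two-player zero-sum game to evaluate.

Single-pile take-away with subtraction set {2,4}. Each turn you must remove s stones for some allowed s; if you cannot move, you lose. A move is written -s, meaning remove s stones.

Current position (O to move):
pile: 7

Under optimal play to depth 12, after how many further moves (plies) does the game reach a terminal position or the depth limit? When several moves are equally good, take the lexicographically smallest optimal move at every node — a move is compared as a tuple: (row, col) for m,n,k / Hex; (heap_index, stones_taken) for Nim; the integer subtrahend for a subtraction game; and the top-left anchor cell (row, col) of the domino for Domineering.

PV length from [7]: 2 plies

ply 1, O at 7 | -2=-1→5*; -4=-1→3
ply 2, X at 5 | -2=-1→3; -4=+1→1*
ply 3: 1 is terminal -1 (O); from 7 depth 12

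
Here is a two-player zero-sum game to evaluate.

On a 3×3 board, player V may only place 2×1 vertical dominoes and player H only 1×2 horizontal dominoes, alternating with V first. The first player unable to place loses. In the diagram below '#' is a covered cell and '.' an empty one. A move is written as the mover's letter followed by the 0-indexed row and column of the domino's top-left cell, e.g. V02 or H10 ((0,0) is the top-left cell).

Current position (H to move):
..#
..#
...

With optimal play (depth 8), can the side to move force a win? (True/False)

H winning at [..#/..#/...]: True

[..#/..#/...] H move#1: H00:-1/###/..#/..., H10:+1/..#/###/...*, H20:-1/..#/..#/##., H21:-1/..#/..#/.##
[..#/###/...] end (terminal -1, V#2); searched ..#/..#/... to 8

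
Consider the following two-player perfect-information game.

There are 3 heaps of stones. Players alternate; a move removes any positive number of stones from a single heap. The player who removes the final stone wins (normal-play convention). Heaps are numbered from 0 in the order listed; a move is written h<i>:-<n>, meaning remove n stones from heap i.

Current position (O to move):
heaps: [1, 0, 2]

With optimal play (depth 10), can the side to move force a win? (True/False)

[(1,0,2)] O move#1: h0:-1:-1/(0,0,2), h2:-1:+1/(1,0,1)*, h2:-2:-1/(1,0,0)
[(1,0,1)] X move#2: h0:-1:-1/(0,0,1)*, h2:-1:-1/(1,0,0)
[(0,0,1)] O move#3: h2:-1:+1/(0,0,0)*
[(0,0,0)] end (terminal -1, X#4); searched (1,0,2) to 10

O winning at [(1,0,2)]: True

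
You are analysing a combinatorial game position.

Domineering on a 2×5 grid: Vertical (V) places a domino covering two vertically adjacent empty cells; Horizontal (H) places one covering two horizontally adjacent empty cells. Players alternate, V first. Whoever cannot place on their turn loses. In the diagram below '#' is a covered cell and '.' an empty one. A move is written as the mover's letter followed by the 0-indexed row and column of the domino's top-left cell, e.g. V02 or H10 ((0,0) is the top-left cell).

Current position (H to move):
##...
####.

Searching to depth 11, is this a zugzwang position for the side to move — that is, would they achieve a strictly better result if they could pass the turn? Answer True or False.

zugzwang(##.../####., H) = False

ply 1, H at ##.../####. | H02=-1→####./####.; H03=+1→##.##/####.*
ply 2: ##.##/####. is terminal -1 (V); from ##.../####. depth 11
pass branch (V moves first from the same position):
  | ply 1, V at ##.../####. | V04=-1→##..#/#####*
  | ply 2, H at ##..#/##### | H02=+1→#####/#####*
  | ply 3: #####/##### is terminal -1 (V); from ##.../####. depth 11
H moving scores +1; H passing scores +1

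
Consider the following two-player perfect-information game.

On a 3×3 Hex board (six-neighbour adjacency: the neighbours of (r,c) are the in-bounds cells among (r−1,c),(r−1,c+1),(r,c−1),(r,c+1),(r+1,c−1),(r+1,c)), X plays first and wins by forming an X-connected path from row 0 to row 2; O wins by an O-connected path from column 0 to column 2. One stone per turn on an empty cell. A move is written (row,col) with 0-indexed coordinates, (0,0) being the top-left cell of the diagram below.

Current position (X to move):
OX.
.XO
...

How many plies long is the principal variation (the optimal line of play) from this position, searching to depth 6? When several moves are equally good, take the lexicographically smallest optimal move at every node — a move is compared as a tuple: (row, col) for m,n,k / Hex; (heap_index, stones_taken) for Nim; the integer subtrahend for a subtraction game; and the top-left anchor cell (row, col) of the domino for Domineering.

[OX./.XO/...] X move#1: (0,2):+1/OXX/.XO/...*, (1,0):+1/OX./XXO/..., (2,0):+1/OX./.XO/X.., (2,1):+1/OX./.XO/.X., (2,2):+1/OX./.XO/..X
[OXX/.XO/...] O move#2: (1,0):-1/OXX/OXO/...*, (2,0):-1/OXX/.XO/O.., (2,1):-1/OXX/.XO/.O., (2,2):-1/OXX/.XO/..O
[OXX/OXO/...] X move#3: (2,0):+1/OXX/OXO/X..*, (2,1):+1/OXX/OXO/.X., (2,2):+1/OXX/OXO/..X
[OXX/OXO/X..] end (terminal -1, O#4); searched OX./.XO/... to 6

PV length from [OX./.XO/...]: 3 plies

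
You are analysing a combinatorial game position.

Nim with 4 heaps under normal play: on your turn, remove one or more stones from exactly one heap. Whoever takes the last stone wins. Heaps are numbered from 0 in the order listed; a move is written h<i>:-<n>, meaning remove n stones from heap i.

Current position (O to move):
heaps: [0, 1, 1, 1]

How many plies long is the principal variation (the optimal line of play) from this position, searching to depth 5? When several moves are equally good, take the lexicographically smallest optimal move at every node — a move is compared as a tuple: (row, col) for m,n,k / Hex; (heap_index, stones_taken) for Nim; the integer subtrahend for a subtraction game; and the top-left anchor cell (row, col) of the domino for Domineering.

p1 O@[(0,1,1,1)]: h1:-1[(0,0,1,1)]+1* h2:-1[(0,1,0,1)]+1 h3:-1[(0,1,1,0)]+1
p2 X@[(0,0,1,1)]: h2:-1[(0,0,0,1)]-1* h3:-1[(0,0,1,0)]-1
p3 O@[(0,0,0,1)]: h3:-1[(0,0,0,0)]+1*
p4 X@[(0,0,0,0)] terminal -1; root [(0,1,1,1)] d5

PV length from [(0,1,1,1)]: 3 plies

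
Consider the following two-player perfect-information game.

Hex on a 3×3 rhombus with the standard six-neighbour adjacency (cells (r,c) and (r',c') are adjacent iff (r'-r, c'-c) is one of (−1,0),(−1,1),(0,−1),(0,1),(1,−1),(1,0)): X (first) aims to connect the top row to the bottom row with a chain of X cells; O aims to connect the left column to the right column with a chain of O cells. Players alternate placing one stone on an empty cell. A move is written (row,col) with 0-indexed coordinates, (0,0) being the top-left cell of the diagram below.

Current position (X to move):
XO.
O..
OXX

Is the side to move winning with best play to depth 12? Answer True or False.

ply 1, X at XO./O../OXX | (0,2)=+1→XOX/O../OXX*; (1,1)=-1→XO./OX./OXX; (1,2)=-1→XO./O.X/OXX
ply 2, O at XOX/O../OXX | (1,1)=-1→XOX/OO./OXX*; (1,2)=-1→XOX/O.O/OXX
ply 3, X at XOX/OO./OXX | (1,2)=+1→XOX/OOX/OXX*
ply 4: XOX/OOX/OXX is terminal -1 (O); from XO./O../OXX depth 12

X winning at [XO./O../OXX]: True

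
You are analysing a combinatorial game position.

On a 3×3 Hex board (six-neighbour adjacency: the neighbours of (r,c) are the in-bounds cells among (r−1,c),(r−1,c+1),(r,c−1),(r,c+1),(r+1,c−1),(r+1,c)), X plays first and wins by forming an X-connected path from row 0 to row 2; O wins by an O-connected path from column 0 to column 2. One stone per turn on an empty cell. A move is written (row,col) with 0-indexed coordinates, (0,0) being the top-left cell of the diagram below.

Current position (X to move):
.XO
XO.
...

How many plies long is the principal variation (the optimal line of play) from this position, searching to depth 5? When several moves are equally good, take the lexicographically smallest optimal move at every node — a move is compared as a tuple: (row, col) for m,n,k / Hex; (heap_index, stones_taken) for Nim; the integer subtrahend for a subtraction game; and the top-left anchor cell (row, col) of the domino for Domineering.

PV length from [.XO/XO./...]: 1 ply

[.XO/XO./...] X move#1: (0,0):-1/XXO/XO./..., (1,2):-1/.XO/XOX/..., (2,0):+1/.XO/XO./X..*, (2,1):-1/.XO/XO./.X., (2,2):-1/.XO/XO./..X
[.XO/XO./X..] end (terminal -1, O#2); searched .XO/XO./... to 5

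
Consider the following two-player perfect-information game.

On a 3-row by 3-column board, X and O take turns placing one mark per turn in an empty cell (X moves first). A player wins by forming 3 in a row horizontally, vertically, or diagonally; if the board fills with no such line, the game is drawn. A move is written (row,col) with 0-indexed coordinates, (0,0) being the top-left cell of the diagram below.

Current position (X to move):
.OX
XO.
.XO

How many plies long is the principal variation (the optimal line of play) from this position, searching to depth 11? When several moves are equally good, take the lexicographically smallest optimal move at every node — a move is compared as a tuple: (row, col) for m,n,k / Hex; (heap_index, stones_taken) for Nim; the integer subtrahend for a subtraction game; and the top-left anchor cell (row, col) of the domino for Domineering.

[.OX/XO./.XO] X move#1: (0,0):+0/XOX/XO./.XO*, (1,2):-1/.OX/XOX/.XO, (2,0):-1/.OX/XO./XXO
[XOX/XO./.XO] O move#2: (1,2):-1/XOX/XOO/.XO, (2,0):+0/XOX/XO./OXO*
[XOX/XO./OXO] X move#3: (1,2):+0/XOX/XOX/OXO*
[XOX/XOX/OXO] end (terminal +0, O#4); searched .OX/XO./.XO to 11

PV length from [.OX/XO./.XO]: 3 plies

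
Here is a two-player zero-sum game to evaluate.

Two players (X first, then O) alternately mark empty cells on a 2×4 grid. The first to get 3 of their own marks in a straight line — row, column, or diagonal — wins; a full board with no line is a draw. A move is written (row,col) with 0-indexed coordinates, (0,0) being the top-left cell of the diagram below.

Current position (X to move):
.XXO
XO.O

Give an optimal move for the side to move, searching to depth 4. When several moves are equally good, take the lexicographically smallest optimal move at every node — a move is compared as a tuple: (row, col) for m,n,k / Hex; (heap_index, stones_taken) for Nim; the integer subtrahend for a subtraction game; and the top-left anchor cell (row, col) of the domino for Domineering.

X's best at [.XXO/XO.O]: (0,0)

[.XXO/XO.O] X move#1: (0,0):+1/XXXO/XO.O*, (1,2):+0/.XXO/XOXO
[XXXO/XO.O] end (terminal -1, O#2); searched .XXO/XO.O to 4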